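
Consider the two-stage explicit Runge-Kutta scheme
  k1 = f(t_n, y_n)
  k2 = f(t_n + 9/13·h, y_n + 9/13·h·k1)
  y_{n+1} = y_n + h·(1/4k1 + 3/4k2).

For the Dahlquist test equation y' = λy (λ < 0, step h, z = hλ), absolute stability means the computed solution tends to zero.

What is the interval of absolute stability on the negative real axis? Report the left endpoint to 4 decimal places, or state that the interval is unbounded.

z∈(-1.9259,0).

Set f=λy, z=hλ:
  k1=λy_n ⇒ h·k1=z·y_n;  k2=λ(1+9/13z)y_n ⇒ h·k2=z(1+9/13z)y_n
  y_{n+1}/y_n = 1 + 1/4z + 3/4z(1+9/13z) = 1 + z + 27/52z²
  so R(z) = 1 + z + 27/52z².

Boundary: |R(x)|=1, x<0.
x=-0.88: |R|=0.5221
R=1: x+27/52x²=0 ⇒ x=−52/27=-1.9259; min R=1−1/(4·27/52)=0.5185>−1
Confirm numerically:
  x=-1.862: |R|=0.93820 <1
  x=-1.383: |R|=0.61013 <1
  x=-0.829: |R|=0.52784 <1
  x=-2.473: |R|=1.70247 >1
  x=-2.153: |R|=1.25385 >1
So |R|<1 on (-1.9259, 0).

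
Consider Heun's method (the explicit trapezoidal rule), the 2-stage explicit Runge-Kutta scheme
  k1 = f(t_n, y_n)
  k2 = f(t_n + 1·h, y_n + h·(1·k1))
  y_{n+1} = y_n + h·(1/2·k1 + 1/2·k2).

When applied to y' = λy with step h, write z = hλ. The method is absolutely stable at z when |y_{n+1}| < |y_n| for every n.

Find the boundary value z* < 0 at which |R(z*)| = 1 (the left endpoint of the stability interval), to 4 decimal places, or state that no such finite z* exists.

Set f=λy, z=hλ:
  order 2, 2-stage ⇒ R(z)=1+z+z^2/2
  (e.g. R(-1.64)=0.70480, |R|=0.70480)

Find x<0 with |R(x)|<1.
x=-1.64: |R|=0.7048
|R(-1.63)|=0.6985 |R(-0.91)|=0.5041 |R(-0.66)|=0.5578
Bisect:
  x_lo=-2.8873 |R|=2.2810  x_hi=-0.2073 |R|=0.8142
  mid=-1.54729 |R|=0.64976 →hi
  mid=-2.21730 |R|=1.24091 →lo
  mid=-1.88229 |R|=0.88922 →hi
  mid=-2.04980 |R|=1.05104 →lo
  mid=-1.96605 |R|=0.96662 →hi
  mid=-2.00792 |R|=1.00795 →lo
  mid=-1.98698 |R|=0.98707 →hi
  mid=-1.99745 |R|=0.99746 →hi
  mid=-2.00269 |R|=1.00269 →lo
  ...
  [-2.00007,-1.99991] ⇒ x*=-2.0000
Stable set (-2.0000, 0).

left endpoint -2.0000.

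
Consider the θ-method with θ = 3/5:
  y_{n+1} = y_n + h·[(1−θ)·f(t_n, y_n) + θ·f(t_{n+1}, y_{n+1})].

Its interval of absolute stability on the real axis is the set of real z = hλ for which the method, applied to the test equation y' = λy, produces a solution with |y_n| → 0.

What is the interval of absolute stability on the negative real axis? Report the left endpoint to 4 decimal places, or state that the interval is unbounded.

Test eqn y'=λy, z=hλ:
  y_{n+1} = y_n + z·[2/5·y_n + 3/5·y_{n+1}] ⇒ (1 − 3/5z)y_{n+1} = (1 + 2/5z)y_n
  ⇒ R(z) = (1 + 2/5z)/(1 − 3/5z).

Boundary: |R(x)|=1, x<0.
x=-1.71: |R|=0.1560
x=-2: |R|=0.0909
x=-10: |R|=0.4286
x=-100: |R|=0.6393
θ=3/5≥1/2 ⇒ |1+2/5x|<|1−3/5x| ∀x<0 ⇒ stable on all of ℝ⁻.

(−∞, 0) — no finite endpoint.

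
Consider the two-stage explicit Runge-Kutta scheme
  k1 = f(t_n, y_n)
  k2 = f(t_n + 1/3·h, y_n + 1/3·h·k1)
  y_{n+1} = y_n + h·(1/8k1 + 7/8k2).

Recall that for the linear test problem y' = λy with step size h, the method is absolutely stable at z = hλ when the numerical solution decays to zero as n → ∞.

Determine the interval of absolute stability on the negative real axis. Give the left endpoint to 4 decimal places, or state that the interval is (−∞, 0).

On y'=λy, z=hλ:
  k1=λy_n ⇒ h·k1=z·y_n;  k2=λ(1+1/3z)y_n ⇒ h·k2=z(1+1/3z)y_n
  y_{n+1}/y_n = 1 + 1/8z + 7/8z(1+1/3z) = 1 + z + 7/24z²
  Hence R(z) = 1 + z + 7/24z².

Need |R(x)|<1, x<0.
x=-1.09: |R|=0.2565
R=1: x+7/24x²=0 ⇒ x=−24/7=-3.4286; min R=1−1/(4·7/24)=0.1429>−1
Confirm numerically:
  x=-3.174: |R|=0.76433 <1
  x=-2.667: |R|=0.40759 <1
  x=-1.893: |R|=0.15217 <1
  x=-4.012: |R|=1.68271 >1
  x=-3.945: |R|=1.59422 >1
  x=-3.812: |R|=1.42631 >1
Stable set (-3.4286, 0).

z∈(-3.4286,0).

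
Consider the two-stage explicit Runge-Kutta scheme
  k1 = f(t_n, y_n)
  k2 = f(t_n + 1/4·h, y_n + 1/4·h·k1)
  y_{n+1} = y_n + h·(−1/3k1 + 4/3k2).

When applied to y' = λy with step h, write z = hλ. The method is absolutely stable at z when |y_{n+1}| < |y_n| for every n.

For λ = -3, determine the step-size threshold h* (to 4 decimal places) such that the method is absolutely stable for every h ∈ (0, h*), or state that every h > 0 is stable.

(-3.0000,0); λ=-3 ⇒ h* = (3)/3 = 1.0000.

Set f=λy, z=hλ:
  k1=λy_n ⇒ h·k1=z·y_n;  k2=λ(1+1/4z)y_n ⇒ h·k2=z(1+1/4z)y_n
  y_{n+1}/y_n = 1 − 1/3z + 4/3z(1+1/4z) = 1 + z + 1/3z²
  ⇒ R(z) = 1 + z + 1/3z².

Boundary: |R(x)|=1, x<0.
x=-1.03: |R|=0.3236
R=1: x+1/3x²=0 ⇒ x=−3=-3.0000; min R=1−1/(4·1/3)=0.2500>−1
Confirm numerically:
  x=-2.399: |R|=0.51940 <1
  x=-1.890: |R|=0.30070 <1
  x=-1.766: |R|=0.27359 <1
  x=-3.593: |R|=1.71022 >1
  x=-3.425: |R|=1.48521 >1
Stable set (-3.0000, 0).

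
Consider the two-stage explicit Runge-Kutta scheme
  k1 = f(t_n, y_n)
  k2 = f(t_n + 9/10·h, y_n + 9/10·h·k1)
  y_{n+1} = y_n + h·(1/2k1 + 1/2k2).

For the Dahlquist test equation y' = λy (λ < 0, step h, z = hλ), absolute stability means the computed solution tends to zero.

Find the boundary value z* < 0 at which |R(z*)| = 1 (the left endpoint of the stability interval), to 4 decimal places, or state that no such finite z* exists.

left endpoint -2.2222.

With y'=λy (z=hλ):
  k1=λy_n ⇒ h·k1=z·y_n;  k2=λ(1+9/10z)y_n ⇒ h·k2=z(1+9/10z)y_n
  y_{n+1}/y_n = 1 + 1/2z + 1/2z(1+9/10z) = 1 + z + 9/20z²
  R(z) = 1 + z + 9/20z².

Solve |R(x)|<1 on ℝ⁻.
x=-1.18: |R|=0.4466
R=1: x+9/20x²=0 ⇒ x=−20/9=-2.2222; min R=1−1/(4·9/20)=0.4444>−1
Confirm numerically:
  x=-1.357: |R|=0.47165 <1
  x=-1.142: |R|=0.44487 <1
  x=-0.997: |R|=0.45030 <1
  x=-2.711: |R|=1.59628 >1
  x=-2.619: |R|=1.46762 >1
  x=-2.573: |R|=1.40615 >1
Stable set (-2.2222, 0).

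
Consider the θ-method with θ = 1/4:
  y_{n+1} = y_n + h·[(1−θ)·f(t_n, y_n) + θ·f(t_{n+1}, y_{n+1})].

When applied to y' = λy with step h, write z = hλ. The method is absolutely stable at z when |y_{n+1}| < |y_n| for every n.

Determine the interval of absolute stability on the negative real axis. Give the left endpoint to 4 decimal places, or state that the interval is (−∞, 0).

z∈(-4.0000,0).

Set f=λy, z=hλ:
  y_{n+1} = y_n + z·[3/4·y_n + 1/4·y_{n+1}] ⇒ (1 − 1/4z)y_{n+1} = (1 + 3/4z)y_n
  so R(z) = (1 + 3/4z)/(1 − 1/4z).

Boundary: |R(x)|=1, x<0.
x=-0.88: |R|=0.2787
R=−1: 1+3/4x = −1+1/4x ⇒ -1/2x=2 ⇒ x=2/(-1/2)=-4.0000
Confirm numerically:
  x=-3.839: |R|=0.95892 <1
  x=-3.811: |R|=0.95161 <1
  x=-1.867: |R|=0.27288 <1
  x=-4.341: |R|=1.08176 >1
  x=-4.098: |R|=1.02420 >1
  x=-4.065: |R|=1.01612 >1
Stable set (-4.0000, 0).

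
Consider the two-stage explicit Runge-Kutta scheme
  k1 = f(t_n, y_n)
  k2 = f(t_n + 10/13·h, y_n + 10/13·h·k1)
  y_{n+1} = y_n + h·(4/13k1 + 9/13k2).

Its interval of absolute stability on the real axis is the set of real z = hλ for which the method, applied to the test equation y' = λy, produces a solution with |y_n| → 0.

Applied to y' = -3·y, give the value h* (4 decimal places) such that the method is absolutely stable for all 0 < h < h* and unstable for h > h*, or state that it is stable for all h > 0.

Set f=λy, z=hλ:
  k1=λy_n ⇒ h·k1=z·y_n;  k2=λ(1+10/13z)y_n ⇒ h·k2=z(1+10/13z)y_n
  y_{n+1}/y_n = 1 + 4/13z + 9/13z(1+10/13z) = 1 + z + 90/169z²
  R(z) = 1 + z + 90/169z².

Find x<0 with |R(x)|<1.
x=-1.76: |R|=0.8896
R=1: x+90/169x²=0 ⇒ x=−169/90=-1.8778; min R=1−1/(4·90/169)=0.5306>−1
Confirm numerically:
  x=-1.833: |R|=0.95629 <1
  x=-1.116: |R|=0.54726 <1
  x=-0.895: |R|=0.53158 <1
  x=-2.260: |R|=1.46002 >1
  x=-2.068: |R|=1.20949 >1
So |R|<1 on (-1.8778, 0).

(-1.8778,0); λ=-3 ⇒ h* = (169/90)/3 = 0.6259.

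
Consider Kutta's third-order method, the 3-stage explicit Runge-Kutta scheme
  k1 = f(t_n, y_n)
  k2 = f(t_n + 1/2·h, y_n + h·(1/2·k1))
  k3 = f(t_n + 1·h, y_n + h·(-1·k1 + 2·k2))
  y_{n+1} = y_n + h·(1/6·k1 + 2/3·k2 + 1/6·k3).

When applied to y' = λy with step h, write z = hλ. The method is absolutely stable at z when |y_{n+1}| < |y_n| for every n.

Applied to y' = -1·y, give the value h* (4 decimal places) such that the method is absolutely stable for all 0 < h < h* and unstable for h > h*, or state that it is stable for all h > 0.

Set f=λy, z=hλ:
  order 3, 3-stage ⇒ R(z)=1+z+z^2/2+z^3/6
  (e.g. R(-1.04)=0.31332, |R|=0.31332)

Find x<0 with |R(x)|<1.
x=-1.04: |R|=0.3133
|R(-2.91)|=1.7830 |R(-1.39)|=0.1284 |R(-0.54)|=0.5796
Bisect:
  x_lo=-3.1494 |R|=2.3963  x_hi=-0.3448 |R|=0.7078
  mid=-1.74709 |R|=0.10971 →hi
  mid=-2.44823 |R|=0.89702 →hi
  mid=-2.79880 |R|=1.53611 →lo
  mid=-2.62351 |R|=1.19163 →lo
  mid=-2.53587 |R|=1.03843 →lo
  mid=-2.49205 |R|=0.96629 →hi
  mid=-2.51396 |R|=1.00200 →lo
  mid=-2.50300 |R|=0.98405 →hi
  mid=-2.50848 |R|=0.99300 →hi
  mid=-2.51122 |R|=0.99749 →hi
  ...
  [-2.51276,-2.51259] ⇒ x*=-2.5127
Interval (-2.5127, 0).

(-2.5127,0); λ=-1 ⇒ h* = 2.5127.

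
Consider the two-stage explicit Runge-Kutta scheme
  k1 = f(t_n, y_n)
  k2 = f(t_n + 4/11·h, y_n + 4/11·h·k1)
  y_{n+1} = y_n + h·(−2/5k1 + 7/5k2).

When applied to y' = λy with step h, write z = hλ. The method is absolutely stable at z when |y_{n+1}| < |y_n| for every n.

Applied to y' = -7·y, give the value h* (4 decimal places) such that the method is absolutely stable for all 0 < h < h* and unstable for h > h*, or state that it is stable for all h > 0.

(-1.9643,0); λ=-7 ⇒ h* = (55/28)/7 = 0.2806.

With y'=λy (z=hλ):
  k1=λy_n ⇒ h·k1=z·y_n;  k2=λ(1+4/11z)y_n ⇒ h·k2=z(1+4/11z)y_n
  y_{n+1}/y_n = 1 − 2/5z + 7/5z(1+4/11z) = 1 + z + 28/55z²
  ⇒ R(z) = 1 + z + 28/55z².

Boundary: |R(x)|=1, x<0.
x=-1.07: |R|=0.5129
R=1: x+28/55x²=0 ⇒ x=−55/28=-1.9643; min R=1−1/(4·28/55)=0.5089>−1
Confirm numerically:
  x=-1.456: |R|=0.62324 <1
  x=-1.408: |R|=0.60125 <1
  x=-0.922: |R|=0.51077 <1
  x=-2.461: |R|=1.62232 >1
  x=-2.439: |R|=1.58944 >1
  x=-2.162: |R|=1.21762 >1
Stable set (-1.9643, 0).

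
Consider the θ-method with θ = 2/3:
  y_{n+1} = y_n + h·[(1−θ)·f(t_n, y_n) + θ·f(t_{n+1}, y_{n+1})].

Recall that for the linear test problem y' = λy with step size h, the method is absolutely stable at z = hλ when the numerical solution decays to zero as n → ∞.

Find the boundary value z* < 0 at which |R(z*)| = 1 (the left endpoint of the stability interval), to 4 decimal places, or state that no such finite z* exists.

interval (−∞, 0).

On y'=λy, z=hλ:
  y_{n+1} = y_n + z·[1/3·y_n + 2/3·y_{n+1}] ⇒ (1 − 2/3z)y_{n+1} = (1 + 1/3z)y_n
  R(z) = (1 + 1/3z)/(1 − 2/3z).

Find x<0 with |R(x)|<1.
x=-0.87: |R|=0.4494
x=-2: |R|=0.1429
x=-10: |R|=0.3043
x=-100: |R|=0.4778
θ=2/3≥1/2 ⇒ |1+1/3x|<|1−2/3x| ∀x<0 ⇒ interval (−∞,0).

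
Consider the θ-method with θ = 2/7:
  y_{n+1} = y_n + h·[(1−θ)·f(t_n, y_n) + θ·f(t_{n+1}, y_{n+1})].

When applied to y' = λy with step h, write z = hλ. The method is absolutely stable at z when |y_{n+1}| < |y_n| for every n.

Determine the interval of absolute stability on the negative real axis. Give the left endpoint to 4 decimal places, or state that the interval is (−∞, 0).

z∈(-4.6667,0).

With y'=λy (z=hλ):
  y_{n+1} = y_n + z·[5/7·y_n + 2/7·y_{n+1}] ⇒ (1 − 2/7z)y_{n+1} = (1 + 5/7z)y_n
  ⇒ R(z) = (1 + 5/7z)/(1 − 2/7z).

Solve |R(x)|<1 on ℝ⁻.
x=-0.32: |R|=0.7068
R=−1: 1+5/7x = −1+2/7x ⇒ -3/7x=2 ⇒ x=2/(-3/7)=-4.6667
Confirm numerically:
  x=-3.427: |R|=0.73156 <1
  x=-2.303: |R|=0.38902 <1
  x=-2.218: |R|=0.35764 <1
  x=-5.049: |R|=1.06708 >1
  x=-4.974: |R|=1.05440 >1
Interval (-4.6667, 0).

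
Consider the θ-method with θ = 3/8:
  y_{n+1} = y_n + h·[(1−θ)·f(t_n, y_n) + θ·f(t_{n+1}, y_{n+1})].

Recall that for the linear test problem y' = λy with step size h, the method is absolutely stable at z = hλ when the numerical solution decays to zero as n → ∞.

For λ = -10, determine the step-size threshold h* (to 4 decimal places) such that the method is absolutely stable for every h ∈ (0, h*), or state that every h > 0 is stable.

Set f=λy, z=hλ:
  y_{n+1} = y_n + z·[5/8·y_n + 3/8·y_{n+1}] ⇒ (1 − 3/8z)y_{n+1} = (1 + 5/8z)y_n
  Hence R(z) = (1 + 5/8z)/(1 − 3/8z).

Solve |R(x)|<1 on ℝ⁻.
x=-1.56: |R|=0.0158
R=−1: 1+5/8x = −1+3/8x ⇒ -1/4x=2 ⇒ x=2/(-1/4)=-8.0000
Confirm numerically:
  x=-7.548: |R|=0.97050 <1
  x=-6.199: |R|=0.86457 <1
  x=-4.037: |R|=0.60589 <1
  x=-3.479: |R|=0.50957 <1
  x=-8.134: |R|=1.00827 >1
  x=-8.051: |R|=1.00317 >1
  x=-8.043: |R|=1.00268 >1
Interval (-8.0000, 0).

(-8.0000,0); λ=-10 ⇒ h* = (8)/10 = 0.8000.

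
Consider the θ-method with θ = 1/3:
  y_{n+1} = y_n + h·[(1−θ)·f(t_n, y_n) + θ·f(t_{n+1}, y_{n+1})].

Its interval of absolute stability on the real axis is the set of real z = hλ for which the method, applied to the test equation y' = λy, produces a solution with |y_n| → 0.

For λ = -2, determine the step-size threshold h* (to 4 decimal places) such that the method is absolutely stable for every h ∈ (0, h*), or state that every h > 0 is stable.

(-6.0000,0); λ=-2 ⇒ h* = (6)/2 = 3.0000.

With y'=λy (z=hλ):
  y_{n+1} = y_n + z·[2/3·y_n + 1/3·y_{n+1}] ⇒ (1 − 1/3z)y_{n+1} = (1 + 2/3z)y_n
  R(z) = (1 + 2/3z)/(1 − 1/3z).

Solve |R(x)|<1 on ℝ⁻.
x=-0.98: |R|=0.2613
R=−1: 1+2/3x = −1+1/3x ⇒ -1/3x=2 ⇒ x=2/(-1/3)=-6.0000
Confirm numerically:
  x=-5.169: |R|=0.89827 <1
  x=-5.081: |R|=0.88628 <1
  x=-4.186: |R|=0.74756 <1
  x=-6.566: |R|=1.05917 >1
  x=-6.389: |R|=1.04143 >1
So |R|<1 on (-6.0000, 0).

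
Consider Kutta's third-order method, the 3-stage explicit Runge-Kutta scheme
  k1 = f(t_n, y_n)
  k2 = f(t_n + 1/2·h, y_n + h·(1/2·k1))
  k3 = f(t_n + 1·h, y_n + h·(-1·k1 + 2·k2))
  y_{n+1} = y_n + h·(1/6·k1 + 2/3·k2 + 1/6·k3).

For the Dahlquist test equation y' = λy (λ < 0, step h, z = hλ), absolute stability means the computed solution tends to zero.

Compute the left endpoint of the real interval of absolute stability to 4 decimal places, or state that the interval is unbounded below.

On y'=λy, z=hλ:
  order 3, 3-stage ⇒ R(z)=1+z+z^2/2+z^3/6
  (e.g. R(-1.45)=0.09315, |R|=0.09315)

Solve |R(x)|<1 on ℝ⁻.
x=-1.45: |R|=0.0931
|R(-2.58)|=1.1141 |R(-2.04)|=0.3741 |R(-0.68)|=0.4988
Bisect:
  x_lo=-3.0329 |R|=2.0833  x_hi=-0.0548 |R|=0.9466
  mid=-1.54387 |R|=0.03459 →hi
  mid=-2.28838 |R|=0.66729 →hi
  mid=-2.66064 |R|=1.26025 →lo
  mid=-2.47451 |R|=0.93823 →hi
  mid=-2.56757 |R|=1.09245 →lo
  mid=-2.52104 |R|=1.01369 →lo
  mid=-2.49778 |R|=0.97556 →hi
  mid=-2.50941 |R|=0.99452 →hi
  mid=-2.51523 |R|=1.00408 →lo
  mid=-2.51232 |R|=0.99930 →hi
  ...
  [-2.51286,-2.51268] ⇒ x*=-2.5127
Stable set (-2.5127, 0).

z* = -2.5127.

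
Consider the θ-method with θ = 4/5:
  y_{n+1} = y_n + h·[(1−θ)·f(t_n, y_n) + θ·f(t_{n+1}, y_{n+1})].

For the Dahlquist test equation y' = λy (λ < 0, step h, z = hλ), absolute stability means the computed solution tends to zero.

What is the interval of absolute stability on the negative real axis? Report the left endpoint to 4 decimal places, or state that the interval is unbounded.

Set f=λy, z=hλ:
  y_{n+1} = y_n + z·[1/5·y_n + 4/5·y_{n+1}] ⇒ (1 − 4/5z)y_{n+1} = (1 + 1/5z)y_n
  so R(z) = (1 + 1/5z)/(1 − 4/5z).

Find x<0 with |R(x)|<1.
x=-1.37: |R|=0.3464
x=-2: |R|=0.2308
x=-10: |R|=0.1111
x=-100: |R|=0.2346
θ=4/5≥1/2 ⇒ |1+1/5x|<|1−4/5x| ∀x<0 ⇒ stable on all of ℝ⁻.

(−∞, 0) — no finite endpoint.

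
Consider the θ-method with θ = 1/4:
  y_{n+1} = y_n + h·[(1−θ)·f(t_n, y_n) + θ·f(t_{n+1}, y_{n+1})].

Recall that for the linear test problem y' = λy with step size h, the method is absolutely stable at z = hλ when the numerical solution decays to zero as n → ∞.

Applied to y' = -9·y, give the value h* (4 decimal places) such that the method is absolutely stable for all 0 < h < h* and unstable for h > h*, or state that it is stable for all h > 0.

Test eqn y'=λy, z=hλ:
  y_{n+1} = y_n + z·[3/4·y_n + 1/4·y_{n+1}] ⇒ (1 − 1/4z)y_{n+1} = (1 + 3/4z)y_n
  so R(z) = (1 + 3/4z)/(1 − 1/4z).

Find x<0 with |R(x)|<1.
x=-1.63: |R|=0.1581
R=−1: 1+3/4x = −1+1/4x ⇒ -1/2x=2 ⇒ x=2/(-1/2)=-4.0000
Confirm numerically:
  x=-2.911: |R|=0.68485 <1
  x=-2.794: |R|=0.64498 <1
  x=-2.132: |R|=0.39074 <1
  x=-4.352: |R|=1.08429 >1
  x=-4.134: |R|=1.03295 >1
  x=-4.114: |R|=1.02810 >1
Interval (-4.0000, 0).

(-4.0000,0); λ=-9 ⇒ h* = (4)/9 = 0.4444.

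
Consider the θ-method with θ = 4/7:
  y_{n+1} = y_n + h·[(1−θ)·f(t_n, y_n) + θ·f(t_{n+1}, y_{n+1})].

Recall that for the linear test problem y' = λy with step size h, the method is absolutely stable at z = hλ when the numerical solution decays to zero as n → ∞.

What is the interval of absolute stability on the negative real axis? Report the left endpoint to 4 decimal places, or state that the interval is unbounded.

With y'=λy (z=hλ):
  y_{n+1} = y_n + z·[3/7·y_n + 4/7·y_{n+1}] ⇒ (1 − 4/7z)y_{n+1} = (1 + 3/7z)y_n
  R(z) = (1 + 3/7z)/(1 − 4/7z).

Solve |R(x)|<1 on ℝ⁻.
x=-0.39: |R|=0.6811
x=-2: |R|=0.0667
x=-10: |R|=0.4894
x=-100: |R|=0.7199
θ=4/7≥1/2 ⇒ |1+3/7x|<|1−4/7x| ∀x<0 ⇒ stable on all of ℝ⁻.

(−∞, 0) — no finite endpoint.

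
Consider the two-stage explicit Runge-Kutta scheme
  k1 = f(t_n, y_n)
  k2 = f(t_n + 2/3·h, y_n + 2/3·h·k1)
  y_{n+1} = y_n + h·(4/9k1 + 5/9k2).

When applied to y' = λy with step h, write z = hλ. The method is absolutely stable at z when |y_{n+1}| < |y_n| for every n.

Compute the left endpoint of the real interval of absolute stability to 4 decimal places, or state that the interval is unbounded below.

On y'=λy, z=hλ:
  k1=λy_n ⇒ h·k1=z·y_n;  k2=λ(1+2/3z)y_n ⇒ h·k2=z(1+2/3z)y_n
  y_{n+1}/y_n = 1 + 4/9z + 5/9z(1+2/3z) = 1 + z + 10/27z²
  ⇒ R(z) = 1 + z + 10/27z².

Need |R(x)|<1, x<0.
x=-1: |R|=0.3704
R=1: x+10/27x²=0 ⇒ x=−27/10=-2.7000; min R=1−1/(4·10/27)=0.3250>−1
Confirm numerically:
  x=-2.186: |R|=0.58385 <1
  x=-1.977: |R|=0.47060 <1
  x=-1.301: |R|=0.32589 <1
  x=-3.074: |R|=1.42581 >1
  x=-3.033: |R|=1.37407 >1
  x=-3.018: |R|=1.35545 >1
Stable set (-2.7000, 0).

z* = -2.7000.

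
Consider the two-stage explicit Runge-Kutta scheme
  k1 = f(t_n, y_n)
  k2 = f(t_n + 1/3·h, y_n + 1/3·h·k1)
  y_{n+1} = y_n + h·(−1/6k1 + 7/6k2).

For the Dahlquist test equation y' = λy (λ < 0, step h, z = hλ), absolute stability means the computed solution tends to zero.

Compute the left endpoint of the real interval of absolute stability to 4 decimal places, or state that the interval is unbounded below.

On y'=λy, z=hλ:
  k1=λy_n ⇒ h·k1=z·y_n;  k2=λ(1+1/3z)y_n ⇒ h·k2=z(1+1/3z)y_n
  y_{n+1}/y_n = 1 − 1/6z + 7/6z(1+1/3z) = 1 + z + 7/18z²
  so R(z) = 1 + z + 7/18z².

Find x<0 with |R(x)|<1.
x=-0.61: |R|=0.5347
R=1: x+7/18x²=0 ⇒ x=−18/7=-2.5714; min R=1−1/(4·7/18)=0.3571>−1
Confirm numerically:
  x=-2.469: |R|=0.90165 <1
  x=-2.364: |R|=0.80930 <1
  x=-1.561: |R|=0.38661 <1
  x=-3.152: |R|=1.71165 >1
  x=-2.594: |R|=1.02277 >1
So |R|<1 on (-2.5714, 0).

left endpoint -2.5714.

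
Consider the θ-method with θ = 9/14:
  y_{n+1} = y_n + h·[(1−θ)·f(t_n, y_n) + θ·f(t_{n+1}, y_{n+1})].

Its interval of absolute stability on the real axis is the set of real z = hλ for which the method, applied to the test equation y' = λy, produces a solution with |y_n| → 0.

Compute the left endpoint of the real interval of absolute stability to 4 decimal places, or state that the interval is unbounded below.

On y'=λy, z=hλ:
  y_{n+1} = y_n + z·[5/14·y_n + 9/14·y_{n+1}] ⇒ (1 − 9/14z)y_{n+1} = (1 + 5/14z)y_n
  Hence R(z) = (1 + 5/14z)/(1 − 9/14z).

Find x<0 with |R(x)|<1.
x=-0.87: |R|=0.4421
x=-2: |R|=0.1250
x=-10: |R|=0.3462
x=-100: |R|=0.5317
θ=9/14≥1/2 ⇒ |1+5/14x|<|1−9/14x| ∀x<0 ⇒ stable on all of ℝ⁻.

(−∞, 0) — no finite endpoint.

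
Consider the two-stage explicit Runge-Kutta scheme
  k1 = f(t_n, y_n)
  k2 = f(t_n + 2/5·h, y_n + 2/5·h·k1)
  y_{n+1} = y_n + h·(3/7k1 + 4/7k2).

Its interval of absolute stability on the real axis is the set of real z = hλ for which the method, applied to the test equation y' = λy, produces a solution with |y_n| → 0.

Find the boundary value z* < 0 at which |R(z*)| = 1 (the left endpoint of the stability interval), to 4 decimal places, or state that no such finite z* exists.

On y'=λy, z=hλ:
  k1=λy_n ⇒ h·k1=z·y_n;  k2=λ(1+2/5z)y_n ⇒ h·k2=z(1+2/5z)y_n
  y_{n+1}/y_n = 1 + 3/7z + 4/7z(1+2/5z) = 1 + z + 8/35z²
  so R(z) = 1 + z + 8/35z².

Solve |R(x)|<1 on ℝ⁻.
x=-1.15: |R|=0.1523
R=1: x+8/35x²=0 ⇒ x=−35/8=-4.3750; min R=1−1/(4·8/35)=-0.0938>−1
Confirm numerically:
  x=-4.220: |R|=0.85049 <1
  x=-3.263: |R|=0.17064 <1
  x=-2.616: |R|=0.05178 <1
  x=-4.926: |R|=1.62039 >1
  x=-4.735: |R|=1.38962 >1
  x=-4.460: |R|=1.08665 >1
Stable set (-4.3750, 0).

left endpoint -4.3750.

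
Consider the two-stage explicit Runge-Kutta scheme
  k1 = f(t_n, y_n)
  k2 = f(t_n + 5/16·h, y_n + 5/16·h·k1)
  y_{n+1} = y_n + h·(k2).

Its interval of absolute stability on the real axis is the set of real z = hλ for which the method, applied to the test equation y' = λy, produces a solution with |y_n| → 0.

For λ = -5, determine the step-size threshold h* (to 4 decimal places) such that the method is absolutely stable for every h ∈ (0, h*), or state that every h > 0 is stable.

(-3.2000,0); λ=-5 ⇒ h* = (16/5)/5 = 0.6400.

Set f=λy, z=hλ:
  k1=λy_n ⇒ h·k1=z·y_n;  k2=λ(1+5/16z)y_n ⇒ h·k2=z(1+5/16z)y_n
  y_{n+1}/y_n = 1 + z(1+5/16z) = 1 + z + 5/16z²
  R(z) = 1 + z + 5/16z².

Need |R(x)|<1, x<0.
x=-1.11: |R|=0.2750
R=1: x+5/16x²=0 ⇒ x=−16/5=-3.2000; min R=1−1/(4·5/16)=0.2000>−1
Confirm numerically:
  x=-2.668: |R|=0.55644 <1
  x=-2.602: |R|=0.51375 <1
  x=-2.464: |R|=0.43328 <1
  x=-3.779: |R|=1.68376 >1
  x=-3.665: |R|=1.53257 >1
  x=-3.263: |R|=1.06424 >1
So |R|<1 on (-3.2000, 0).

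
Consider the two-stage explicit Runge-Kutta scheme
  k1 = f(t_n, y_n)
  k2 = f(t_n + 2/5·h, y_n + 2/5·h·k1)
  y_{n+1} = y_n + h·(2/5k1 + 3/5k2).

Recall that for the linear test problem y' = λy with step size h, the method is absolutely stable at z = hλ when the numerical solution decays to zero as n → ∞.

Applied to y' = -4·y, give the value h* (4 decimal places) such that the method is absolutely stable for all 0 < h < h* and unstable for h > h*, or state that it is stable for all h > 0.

With y'=λy (z=hλ):
  k1=λy_n ⇒ h·k1=z·y_n;  k2=λ(1+2/5z)y_n ⇒ h·k2=z(1+2/5z)y_n
  y_{n+1}/y_n = 1 + 2/5z + 3/5z(1+2/5z) = 1 + z + 6/25z²
  ⇒ R(z) = 1 + z + 6/25z².

Boundary: |R(x)|=1, x<0.
x=-1.46: |R|=0.0516
R=1: x+6/25x²=0 ⇒ x=−25/6=-4.1667; min R=1−1/(4·6/25)=-0.0417>−1
Confirm numerically:
  x=-3.884: |R|=0.73651 <1
  x=-2.334: |R|=0.02659 <1
  x=-2.295: |R|=0.03091 <1
  x=-1.669: |R|=0.00047 <1
  x=-4.724: |R|=1.63188 >1
  x=-4.653: |R|=1.54310 >1
  x=-4.191: |R|=1.02448 >1
Interval (-4.1667, 0).

(-4.1667,0); λ=-4 ⇒ h* = (25/6)/4 = 1.0417.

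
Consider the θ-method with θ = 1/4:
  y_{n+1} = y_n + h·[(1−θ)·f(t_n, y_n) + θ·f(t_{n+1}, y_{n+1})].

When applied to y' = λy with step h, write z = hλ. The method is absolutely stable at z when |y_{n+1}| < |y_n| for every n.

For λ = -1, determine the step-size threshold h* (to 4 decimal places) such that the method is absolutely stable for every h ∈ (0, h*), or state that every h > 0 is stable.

(-4.0000,0); λ=-1 ⇒ h* = (4)/1 = 4.0000.

With y'=λy (z=hλ):
  y_{n+1} = y_n + z·[3/4·y_n + 1/4·y_{n+1}] ⇒ (1 − 1/4z)y_{n+1} = (1 + 3/4z)y_n
  R(z) = (1 + 3/4z)/(1 − 1/4z).

Find x<0 with |R(x)|<1.
x=-1.48: |R|=0.0803
R=−1: 1+3/4x = −1+1/4x ⇒ -1/2x=2 ⇒ x=2/(-1/2)=-4.0000
Confirm numerically:
  x=-3.886: |R|=0.97109 <1
  x=-3.782: |R|=0.94397 <1
  x=-3.451: |R|=0.85264 <1
  x=-1.978: |R|=0.32352 <1
  x=-4.547: |R|=1.12800 >1
  x=-4.416: |R|=1.09886 >1
  x=-4.087: |R|=1.02152 >1
Interval (-4.0000, 0).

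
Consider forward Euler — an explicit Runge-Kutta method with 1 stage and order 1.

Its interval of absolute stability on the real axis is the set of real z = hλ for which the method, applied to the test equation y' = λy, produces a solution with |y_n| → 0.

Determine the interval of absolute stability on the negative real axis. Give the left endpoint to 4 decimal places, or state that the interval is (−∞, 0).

(-2.0000, 0).

With y'=λy (z=hλ):
  order 1, 1-stage ⇒ R(z)=1+z
  (e.g. R(-0.97)=0.03000, |R|=0.03000)

Find x<0 with |R(x)|<1.
x=-0.97: |R|=0.0300
|R(-1.83)|=0.8300 |R(-0.62)|=0.3800 |R(-0.61)|=0.3900
Bisect:
  x_lo=-2.7229 |R|=1.7229  x_hi=-0.3628 |R|=0.6372
  mid=-1.54285 |R|=0.54285 →hi
  mid=-2.13287 |R|=1.13287 →lo
  mid=-1.83786 |R|=0.83786 →hi
  mid=-1.98536 |R|=0.98536 →hi
  mid=-2.05911 |R|=1.05911 →lo
  mid=-2.02224 |R|=1.02224 →lo
  mid=-2.00380 |R|=1.00380 →lo
  ...
  [-2.00005,-1.99991] ⇒ x*=-2.0000
Stable set (-2.0000, 0).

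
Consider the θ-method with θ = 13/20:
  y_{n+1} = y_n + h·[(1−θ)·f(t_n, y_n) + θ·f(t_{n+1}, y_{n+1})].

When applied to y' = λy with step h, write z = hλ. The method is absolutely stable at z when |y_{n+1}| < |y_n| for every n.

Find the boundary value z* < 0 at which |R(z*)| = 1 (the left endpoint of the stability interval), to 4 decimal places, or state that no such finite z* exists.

With y'=λy (z=hλ):
  y_{n+1} = y_n + z·[7/20·y_n + 13/20·y_{n+1}] ⇒ (1 − 13/20z)y_{n+1} = (1 + 7/20z)y_n
  R(z) = (1 + 7/20z)/(1 − 13/20z).

Boundary: |R(x)|=1, x<0.
x=-1.49: |R|=0.2431
x=-2: |R|=0.1304
x=-10: |R|=0.3333
x=-100: |R|=0.5152
θ=13/20≥1/2 ⇒ |1+7/20x|<|1−13/20x| ∀x<0 ⇒ unbounded interval.

unbounded; (−∞, 0).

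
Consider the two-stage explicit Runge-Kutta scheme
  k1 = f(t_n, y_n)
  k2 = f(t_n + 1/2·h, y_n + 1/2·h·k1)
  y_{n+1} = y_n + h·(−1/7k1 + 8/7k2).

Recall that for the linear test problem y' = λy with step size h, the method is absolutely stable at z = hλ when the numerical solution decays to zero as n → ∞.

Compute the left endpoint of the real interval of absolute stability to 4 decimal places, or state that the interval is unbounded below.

left endpoint -1.7500.

With y'=λy (z=hλ):
  k1=λy_n ⇒ h·k1=z·y_n;  k2=λ(1+1/2z)y_n ⇒ h·k2=z(1+1/2z)y_n
  y_{n+1}/y_n = 1 − 1/7z + 8/7z(1+1/2z) = 1 + z + 4/7z²
  so R(z) = 1 + z + 4/7z².

Need |R(x)|<1, x<0.
x=-1.56: |R|=0.8306
R=1: x+4/7x²=0 ⇒ x=−7/4=-1.7500; min R=1−1/(4·4/7)=0.5625>−1
Confirm numerically:
  x=-1.692: |R|=0.94392 <1
  x=-1.475: |R|=0.76821 <1
  x=-0.796: |R|=0.56607 <1
  x=-2.192: |R|=1.55364 >1
  x=-1.832: |R|=1.08584 >1
  x=-1.798: |R|=1.04932 >1
Interval (-1.7500, 0).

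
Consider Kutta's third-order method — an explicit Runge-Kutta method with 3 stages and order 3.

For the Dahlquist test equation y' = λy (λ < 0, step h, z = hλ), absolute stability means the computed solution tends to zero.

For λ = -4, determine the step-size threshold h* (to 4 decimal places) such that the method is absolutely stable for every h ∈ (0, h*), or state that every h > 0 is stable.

(-2.5127,0); λ=-4 ⇒ h* = 0.6282.

Set f=λy, z=hλ:
  order 3, 3-stage ⇒ R(z)=1+z+z^2/2+z^3/6
  (e.g. R(-0.32)=0.72574, |R|=0.72574)

Boundary: |R(x)|=1, x<0.
x=-0.32: |R|=0.7257
|R(-2.81)|=1.5600 |R(-2.43)|=0.8690 |R(-1.59)|=0.0041
Bisect:
  x_lo=-3.3505 |R|=3.0062  x_hi=-0.2047 |R|=0.8148
  mid=-1.77757 |R|=0.13381 →hi
  mid=-2.56402 |R|=1.08632 →lo
  mid=-2.17080 |R|=0.51955 →hi
  mid=-2.36741 |R|=0.77651 →hi
  mid=-2.46572 |R|=0.92433 →hi
  mid=-2.51487 |R|=1.00350 →lo
  mid=-2.49029 |R|=0.96346 →hi
  mid=-2.50258 |R|=0.98337 →hi
  mid=-2.50873 |R|=0.99340 →hi
  mid=-2.51180 |R|=0.99844 →hi
  ...
  [-2.51276,-2.51257] ⇒ x*=-2.5127
So |R|<1 on (-2.5127, 0).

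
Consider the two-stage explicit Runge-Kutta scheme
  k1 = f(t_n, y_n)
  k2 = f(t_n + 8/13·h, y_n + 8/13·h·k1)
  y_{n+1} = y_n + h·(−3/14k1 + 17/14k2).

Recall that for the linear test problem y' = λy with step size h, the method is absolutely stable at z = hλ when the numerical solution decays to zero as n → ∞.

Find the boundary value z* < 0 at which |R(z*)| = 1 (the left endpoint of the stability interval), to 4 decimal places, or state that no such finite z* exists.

Set f=λy, z=hλ:
  k1=λy_n ⇒ h·k1=z·y_n;  k2=λ(1+8/13z)y_n ⇒ h·k2=z(1+8/13z)y_n
  y_{n+1}/y_n = 1 − 3/14z + 17/14z(1+8/13z) = 1 + z + 68/91z²
  R(z) = 1 + z + 68/91z².

Need |R(x)|<1, x<0.
x=-0.86: |R|=0.6927
R=1: x+68/91x²=0 ⇒ x=−91/68=-1.3382; min R=1−1/(4·68/91)=0.6654>−1
Confirm numerically:
  x=-0.760: |R|=0.67161 <1
  x=-0.633: |R|=0.66642 <1
  x=-0.601: |R|=0.66891 <1
  x=-1.817: |R|=1.65005 >1
  x=-1.401: |R|=1.06571 >1
Interval (-1.3382, 0).

left endpoint -1.3382.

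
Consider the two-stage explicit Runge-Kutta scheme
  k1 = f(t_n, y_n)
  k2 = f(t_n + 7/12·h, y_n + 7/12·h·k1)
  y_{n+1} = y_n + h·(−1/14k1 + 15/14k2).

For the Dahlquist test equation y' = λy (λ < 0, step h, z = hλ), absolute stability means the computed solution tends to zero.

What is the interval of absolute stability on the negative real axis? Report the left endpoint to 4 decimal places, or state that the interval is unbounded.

With y'=λy (z=hλ):
  k1=λy_n ⇒ h·k1=z·y_n;  k2=λ(1+7/12z)y_n ⇒ h·k2=z(1+7/12z)y_n
  y_{n+1}/y_n = 1 − 1/14z + 15/14z(1+7/12z) = 1 + z + 5/8z²
  R(z) = 1 + z + 5/8z².

Need |R(x)|<1, x<0.
x=-1.42: |R|=0.8402
R=1: x+5/8x²=0 ⇒ x=−8/5=-1.6000; min R=1−1/(4·5/8)=0.6000>−1
Confirm numerically:
  x=-1.183: |R|=0.69168 <1
  x=-0.734: |R|=0.60272 <1
  x=-0.680: |R|=0.60900 <1
  x=-0.667: |R|=0.61106 <1
  x=-2.170: |R|=1.77306 >1
  x=-2.058: |R|=1.58910 >1
Stable set (-1.6000, 0).

z∈(-1.6000,0).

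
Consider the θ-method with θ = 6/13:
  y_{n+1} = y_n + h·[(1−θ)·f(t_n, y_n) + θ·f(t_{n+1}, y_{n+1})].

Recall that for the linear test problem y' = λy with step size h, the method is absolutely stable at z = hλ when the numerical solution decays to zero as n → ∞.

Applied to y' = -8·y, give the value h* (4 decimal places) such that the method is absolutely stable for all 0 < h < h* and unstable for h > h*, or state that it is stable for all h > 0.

(-26.0000,0); λ=-8 ⇒ h* = (26)/8 = 3.2500.

Test eqn y'=λy, z=hλ:
  y_{n+1} = y_n + z·[7/13·y_n + 6/13·y_{n+1}] ⇒ (1 − 6/13z)y_{n+1} = (1 + 7/13z)y_n
  so R(z) = (1 + 7/13z)/(1 − 6/13z).

Need |R(x)|<1, x<0.
x=-1.51: |R|=0.1102
R=−1: 1+7/13x = −1+6/13x ⇒ -1/13x=2 ⇒ x=2/(-1/13)=-26.0000
Confirm numerically:
  x=-25.831: |R|=0.99899 <1
  x=-14.493: |R|=0.88488 <1
  x=-12.670: |R|=0.85026 <1
  x=-12.604: |R|=0.84884 <1
  x=-26.173: |R|=1.00102 >1
  x=-26.049: |R|=1.00029 >1
Interval (-26.0000, 0).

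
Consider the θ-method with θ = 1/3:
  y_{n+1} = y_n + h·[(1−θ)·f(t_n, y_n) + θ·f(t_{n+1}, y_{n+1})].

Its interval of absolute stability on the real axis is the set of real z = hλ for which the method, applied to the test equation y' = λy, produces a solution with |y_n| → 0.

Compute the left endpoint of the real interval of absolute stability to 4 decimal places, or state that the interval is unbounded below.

z* = -6.0000.

With y'=λy (z=hλ):
  y_{n+1} = y_n + z·[2/3·y_n + 1/3·y_{n+1}] ⇒ (1 − 1/3z)y_{n+1} = (1 + 2/3z)y_n
  Hence R(z) = (1 + 2/3z)/(1 − 1/3z).

Solve |R(x)|<1 on ℝ⁻.
x=-1.75: |R|=0.1053
R=−1: 1+2/3x = −1+1/3x ⇒ -1/3x=2 ⇒ x=2/(-1/3)=-6.0000
Confirm numerically:
  x=-5.933: |R|=0.99250 <1
  x=-4.820: |R|=0.84910 <1
  x=-3.709: |R|=0.65852 <1
  x=-3.257: |R|=0.56161 <1
  x=-6.388: |R|=1.04133 >1
  x=-6.195: |R|=1.02121 >1
  x=-6.194: |R|=1.02110 >1
So |R|<1 on (-6.0000, 0).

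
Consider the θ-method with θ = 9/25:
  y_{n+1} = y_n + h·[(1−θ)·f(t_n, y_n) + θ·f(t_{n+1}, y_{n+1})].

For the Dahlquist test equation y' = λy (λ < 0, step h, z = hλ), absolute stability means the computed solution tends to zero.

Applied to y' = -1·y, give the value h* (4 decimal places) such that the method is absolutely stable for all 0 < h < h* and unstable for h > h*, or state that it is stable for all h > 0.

(-7.1429,0); λ=-1 ⇒ h* = (50/7)/1 = 7.1429.

Test eqn y'=λy, z=hλ:
  y_{n+1} = y_n + z·[16/25·y_n + 9/25·y_{n+1}] ⇒ (1 − 9/25z)y_{n+1} = (1 + 16/25z)y_n
  Hence R(z) = (1 + 16/25z)/(1 − 9/25z).

Find x<0 with |R(x)|<1.
x=-1.35: |R|=0.0915
R=−1: 1+16/25x = −1+9/25x ⇒ -7/25x=2 ⇒ x=2/(-7/25)=-7.1429
Confirm numerically:
  x=-5.407: |R|=0.83505 <1
  x=-5.334: |R|=0.82656 <1
  x=-5.029: |R|=0.78940 <1
  x=-2.908: |R|=0.42070 <1
  x=-7.371: |R|=1.01748 >1
  x=-7.185: |R|=1.00329 >1
So |R|<1 on (-7.1429, 0).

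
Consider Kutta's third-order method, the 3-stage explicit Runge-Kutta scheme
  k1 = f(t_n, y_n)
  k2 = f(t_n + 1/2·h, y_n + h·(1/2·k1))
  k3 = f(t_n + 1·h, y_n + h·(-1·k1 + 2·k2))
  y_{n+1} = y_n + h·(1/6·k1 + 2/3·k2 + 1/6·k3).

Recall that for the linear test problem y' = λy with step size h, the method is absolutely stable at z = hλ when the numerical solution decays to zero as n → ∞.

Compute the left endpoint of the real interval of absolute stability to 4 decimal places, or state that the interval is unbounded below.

z* = -2.5127.

Set f=λy, z=hλ:
  order 3, 3-stage ⇒ R(z)=1+z+z^2/2+z^3/6
  (e.g. R(-1.55)=0.03060, |R|=0.03060)

Need |R(x)|<1, x<0.
x=-1.55: |R|=0.0306
|R(-2.91)|=1.7830 |R(-2.4)|=0.8240 |R(-1.47)|=0.0810
Bisect:
  x_lo=-3.4100 |R|=3.2046  x_hi=-0.1880 |R|=0.8285
  mid=-1.79902 |R|=0.15120 →hi
  mid=-2.60451 |R|=1.15739 →lo
  mid=-2.20177 |R|=0.55683 →hi
  mid=-2.40314 |R|=0.82866 →hi
  mid=-2.50383 |R|=0.98540 →hi
  mid=-2.55417 |R|=1.06942 →lo
  mid=-2.52900 |R|=1.02693 →lo
  mid=-2.51641 |R|=1.00604 →lo
  mid=-2.51012 |R|=0.99569 →hi
  mid=-2.51327 |R|=1.00086 →lo
  ...
  [-2.51287,-2.51268] ⇒ x*=-2.5127
Interval (-2.5127, 0).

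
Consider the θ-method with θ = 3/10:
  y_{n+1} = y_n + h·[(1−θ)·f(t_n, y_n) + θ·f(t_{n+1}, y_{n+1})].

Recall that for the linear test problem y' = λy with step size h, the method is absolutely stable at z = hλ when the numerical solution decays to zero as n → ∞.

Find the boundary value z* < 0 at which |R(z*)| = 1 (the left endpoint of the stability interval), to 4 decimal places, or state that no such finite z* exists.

Test eqn y'=λy, z=hλ:
  y_{n+1} = y_n + z·[7/10·y_n + 3/10·y_{n+1}] ⇒ (1 − 3/10z)y_{n+1} = (1 + 7/10z)y_n
  R(z) = (1 + 7/10z)/(1 − 3/10z).

Find x<0 with |R(x)|<1.
x=-0.96: |R|=0.2547
R=−1: 1+7/10x = −1+3/10x ⇒ -2/5x=2 ⇒ x=2/(-2/5)=-5.0000
Confirm numerically:
  x=-4.973: |R|=0.99567 <1
  x=-4.329: |R|=0.88324 <1
  x=-4.045: |R|=0.82742 <1
  x=-2.064: |R|=0.27470 <1
  x=-5.587: |R|=1.08774 >1
  x=-5.571: |R|=1.08550 >1
  x=-5.044: |R|=1.00700 >1
So |R|<1 on (-5.0000, 0).

left endpoint -5.0000.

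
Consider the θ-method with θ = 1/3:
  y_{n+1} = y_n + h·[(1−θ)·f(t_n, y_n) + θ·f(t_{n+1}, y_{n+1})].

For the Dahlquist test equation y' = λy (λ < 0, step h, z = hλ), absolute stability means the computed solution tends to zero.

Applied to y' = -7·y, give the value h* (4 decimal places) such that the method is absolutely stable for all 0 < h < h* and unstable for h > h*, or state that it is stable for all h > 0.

(-6.0000,0); λ=-7 ⇒ h* = (6)/7 = 0.8571.

Set f=λy, z=hλ:
  y_{n+1} = y_n + z·[2/3·y_n + 1/3·y_{n+1}] ⇒ (1 − 1/3z)y_{n+1} = (1 + 2/3z)y_n
  ⇒ R(z) = (1 + 2/3z)/(1 − 1/3z).

Need |R(x)|<1, x<0.
x=-1.47: |R|=0.0134
R=−1: 1+2/3x = −1+1/3x ⇒ -1/3x=2 ⇒ x=2/(-1/3)=-6.0000
Confirm numerically:
  x=-5.171: |R|=0.89854 <1
  x=-3.953: |R|=0.70559 <1
  x=-2.861: |R|=0.46443 <1
  x=-2.408: |R|=0.33580 <1
  x=-6.429: |R|=1.04550 >1
  x=-6.304: |R|=1.03267 >1
So |R|<1 on (-6.0000, 0).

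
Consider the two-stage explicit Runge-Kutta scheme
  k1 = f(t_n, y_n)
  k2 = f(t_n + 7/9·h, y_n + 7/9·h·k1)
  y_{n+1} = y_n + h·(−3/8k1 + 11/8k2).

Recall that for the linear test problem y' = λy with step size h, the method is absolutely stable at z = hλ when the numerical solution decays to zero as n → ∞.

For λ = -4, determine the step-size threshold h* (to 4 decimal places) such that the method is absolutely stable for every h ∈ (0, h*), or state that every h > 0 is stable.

(-0.9351,0); λ=-4 ⇒ h* = (72/77)/4 = 0.2338.

Set f=λy, z=hλ:
  k1=λy_n ⇒ h·k1=z·y_n;  k2=λ(1+7/9z)y_n ⇒ h·k2=z(1+7/9z)y_n
  y_{n+1}/y_n = 1 − 3/8z + 11/8z(1+7/9z) = 1 + z + 77/72z²
  ⇒ R(z) = 1 + z + 77/72z².

Find x<0 with |R(x)|<1.
x=-1.64: |R|=2.2364
R=1: x+77/72x²=0 ⇒ x=−72/77=-0.9351; min R=1−1/(4·77/72)=0.7662>−1
Confirm numerically:
  x=-0.610: |R|=0.78794 <1
  x=-0.596: |R|=0.78388 <1
  x=-0.553: |R|=0.77405 <1
  x=-1.316: |R|=1.53612 >1
  x=-1.045: |R|=1.12286 >1
Stable set (-0.9351, 0).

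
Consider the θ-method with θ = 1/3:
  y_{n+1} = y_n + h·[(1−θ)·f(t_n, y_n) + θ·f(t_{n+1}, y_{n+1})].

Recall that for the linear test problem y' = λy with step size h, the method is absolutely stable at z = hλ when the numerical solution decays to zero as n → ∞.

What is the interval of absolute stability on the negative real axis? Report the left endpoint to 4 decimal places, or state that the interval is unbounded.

(-6.0000, 0).

With y'=λy (z=hλ):
  y_{n+1} = y_n + z·[2/3·y_n + 1/3·y_{n+1}] ⇒ (1 − 1/3z)y_{n+1} = (1 + 2/3z)y_n
  Hence R(z) = (1 + 2/3z)/(1 − 1/3z).

Need |R(x)|<1, x<0.
x=-1.72: |R|=0.0932
R=−1: 1+2/3x = −1+1/3x ⇒ -1/3x=2 ⇒ x=2/(-1/3)=-6.0000
Confirm numerically:
  x=-5.593: |R|=0.95264 <1
  x=-5.384: |R|=0.92653 <1
  x=-4.914: |R|=0.86277 <1
  x=-4.748: |R|=0.83841 <1
  x=-6.453: |R|=1.04792 >1
  x=-6.274: |R|=1.02954 >1
So |R|<1 on (-6.0000, 0).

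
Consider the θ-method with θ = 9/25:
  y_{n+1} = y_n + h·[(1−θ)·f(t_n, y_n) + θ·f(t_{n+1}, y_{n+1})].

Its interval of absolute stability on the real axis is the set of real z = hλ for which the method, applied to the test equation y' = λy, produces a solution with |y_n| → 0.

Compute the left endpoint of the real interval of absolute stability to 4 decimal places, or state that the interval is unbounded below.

On y'=λy, z=hλ:
  y_{n+1} = y_n + z·[16/25·y_n + 9/25·y_{n+1}] ⇒ (1 − 9/25z)y_{n+1} = (1 + 16/25z)y_n
  ⇒ R(z) = (1 + 16/25z)/(1 − 9/25z).

Need |R(x)|<1, x<0.
x=-1.08: |R|=0.2224
R=−1: 1+16/25x = −1+9/25x ⇒ -7/25x=2 ⇒ x=2/(-7/25)=-7.1429
Confirm numerically:
  x=-6.894: |R|=0.97999 <1
  x=-6.698: |R|=0.96349 <1
  x=-4.656: |R|=0.73981 <1
  x=-4.280: |R|=0.68451 <1
  x=-7.364: |R|=1.01696 >1
  x=-7.322: |R|=1.01380 >1
So |R|<1 on (-7.1429, 0).

left endpoint -7.1429.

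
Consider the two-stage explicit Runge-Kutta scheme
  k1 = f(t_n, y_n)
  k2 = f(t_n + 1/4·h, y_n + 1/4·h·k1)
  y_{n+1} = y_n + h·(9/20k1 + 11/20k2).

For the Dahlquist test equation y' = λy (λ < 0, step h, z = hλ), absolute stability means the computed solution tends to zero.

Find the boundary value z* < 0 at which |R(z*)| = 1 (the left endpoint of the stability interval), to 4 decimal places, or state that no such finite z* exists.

Set f=λy, z=hλ:
  k1=λy_n ⇒ h·k1=z·y_n;  k2=λ(1+1/4z)y_n ⇒ h·k2=z(1+1/4z)y_n
  y_{n+1}/y_n = 1 + 9/20z + 11/20z(1+1/4z) = 1 + z + 11/80z²
  so R(z) = 1 + z + 11/80z².

Solve |R(x)|<1 on ℝ⁻.
x=-1.64: |R|=0.2702
R=1: x+11/80x²=0 ⇒ x=−80/11=-7.2727; min R=1−1/(4·11/80)=-0.8182>−1
Confirm numerically:
  x=-6.107: |R|=0.02112 <1
  x=-5.692: |R|=0.23716 <1
  x=-5.142: |R|=0.50648 <1
  x=-2.932: |R|=0.74996 <1
  x=-7.723: |R|=1.47815 >1
  x=-7.596: |R|=1.33764 >1
  x=-7.569: |R|=1.30834 >1
Interval (-7.2727, 0).

left endpoint -7.2727.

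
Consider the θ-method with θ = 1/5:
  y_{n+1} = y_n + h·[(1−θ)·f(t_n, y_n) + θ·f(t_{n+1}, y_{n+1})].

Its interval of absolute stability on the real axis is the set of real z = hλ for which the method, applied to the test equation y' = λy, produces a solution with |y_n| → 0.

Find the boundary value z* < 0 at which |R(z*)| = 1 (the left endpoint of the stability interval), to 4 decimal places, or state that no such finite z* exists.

On y'=λy, z=hλ:
  y_{n+1} = y_n + z·[4/5·y_n + 1/5·y_{n+1}] ⇒ (1 − 1/5z)y_{n+1} = (1 + 4/5z)y_n
  so R(z) = (1 + 4/5z)/(1 − 1/5z).

Boundary: |R(x)|=1, x<0.
x=-0.86: |R|=0.2662
R=−1: 1+4/5x = −1+1/5x ⇒ -3/5x=2 ⇒ x=2/(-3/5)=-3.3333
Confirm numerically:
  x=-3.262: |R|=0.97410 <1
  x=-3.059: |R|=0.89788 <1
  x=-2.759: |R|=0.77794 <1
  x=-1.765: |R|=0.30451 <1
  x=-3.895: |R|=1.18943 >1
  x=-3.626: |R|=1.10179 >1
  x=-3.404: |R|=1.02523 >1
So |R|<1 on (-3.3333, 0).

z* = -3.3333.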